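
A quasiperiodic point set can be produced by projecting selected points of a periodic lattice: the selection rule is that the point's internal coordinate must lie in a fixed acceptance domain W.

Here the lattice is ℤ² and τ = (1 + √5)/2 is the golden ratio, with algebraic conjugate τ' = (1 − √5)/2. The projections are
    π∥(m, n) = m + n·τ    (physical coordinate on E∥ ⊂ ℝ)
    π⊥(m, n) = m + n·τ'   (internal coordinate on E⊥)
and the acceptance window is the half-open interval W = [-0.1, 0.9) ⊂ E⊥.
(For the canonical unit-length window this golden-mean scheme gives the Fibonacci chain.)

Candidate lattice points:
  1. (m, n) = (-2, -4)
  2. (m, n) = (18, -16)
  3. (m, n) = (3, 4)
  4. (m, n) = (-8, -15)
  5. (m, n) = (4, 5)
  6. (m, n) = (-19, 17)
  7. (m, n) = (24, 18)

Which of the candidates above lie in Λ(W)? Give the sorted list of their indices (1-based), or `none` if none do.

Numerically τ ≈ 1.618034 and τ' = −1/τ ≈ -0.618034.
[1] lift (-2,-4): star map gives 0.472136; window check -0.1 ≤ 0.472136 < 0.9 is true → IN Λ
[2] lift (18,-16): star map gives 27.888544; window check -0.1 ≤ 27.888544 < 0.9 is false → out
[3] lift (3,4): star map gives 0.527864; window check -0.1 ≤ 0.527864 < 0.9 is true → IN Λ
[4] lift (-8,-15): star map gives 1.270510; window check -0.1 ≤ 1.270510 < 0.9 is false → out
[5] lift (4,5): star map gives 0.909830; window check -0.1 ≤ 0.909830 < 0.9 is false → out
[6] lift (-19,17): star map gives -29.506578; window check -0.1 ≤ -29.506578 < 0.9 is false → out
[7] lift (24,18): star map gives 12.875388; window check -0.1 ≤ 12.875388 < 0.9 is false → out

1, 3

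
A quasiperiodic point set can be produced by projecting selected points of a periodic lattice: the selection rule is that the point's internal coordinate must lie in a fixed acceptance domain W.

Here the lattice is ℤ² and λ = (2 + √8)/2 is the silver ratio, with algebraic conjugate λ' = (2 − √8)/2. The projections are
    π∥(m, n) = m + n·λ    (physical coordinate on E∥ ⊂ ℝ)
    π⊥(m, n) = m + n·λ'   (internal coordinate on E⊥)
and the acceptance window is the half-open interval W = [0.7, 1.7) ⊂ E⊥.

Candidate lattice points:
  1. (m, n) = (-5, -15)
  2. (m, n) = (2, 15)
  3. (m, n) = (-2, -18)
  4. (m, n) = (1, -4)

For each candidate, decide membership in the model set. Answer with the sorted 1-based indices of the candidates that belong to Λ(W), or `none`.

1

Compute λ' = (2−√8)/2 = -0.414214, so π⊥(m,n) = m -0.414214·n.
[1] lift (-5,-15): star map gives 1.213203; window check 0.7 ≤ 1.213203 < 1.7 is true → IN Λ
[2] lift (2,15): star map gives -4.213203; window check 0.7 ≤ -4.213203 < 1.7 is false → out
[3] lift (-2,-18): star map gives 5.455844; window check 0.7 ≤ 5.455844 < 1.7 is false → out
[4] lift (1,-4): star map gives 2.656854; window check 0.7 ≤ 2.656854 < 1.7 is false → out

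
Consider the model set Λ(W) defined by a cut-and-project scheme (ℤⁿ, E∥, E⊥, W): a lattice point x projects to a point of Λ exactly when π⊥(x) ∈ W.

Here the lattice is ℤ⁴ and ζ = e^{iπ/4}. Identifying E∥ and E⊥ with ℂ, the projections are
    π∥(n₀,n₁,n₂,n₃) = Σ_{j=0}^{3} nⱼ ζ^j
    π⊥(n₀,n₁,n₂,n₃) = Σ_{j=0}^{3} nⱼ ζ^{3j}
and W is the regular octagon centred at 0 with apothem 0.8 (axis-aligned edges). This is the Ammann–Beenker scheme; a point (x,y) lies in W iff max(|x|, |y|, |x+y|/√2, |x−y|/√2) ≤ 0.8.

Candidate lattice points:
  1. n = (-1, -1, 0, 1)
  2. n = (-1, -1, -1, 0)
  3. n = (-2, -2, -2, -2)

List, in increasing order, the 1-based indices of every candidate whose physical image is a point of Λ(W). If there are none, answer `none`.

With ζ = e^{iπ/4} the internal vectors are ζ^0,ζ^3,ζ^6,ζ^9.
#1 (-1, -1, 0, 1): internal (0.41421, 0.00000); octagon support 0.41421 vs apothem 0.8 → ∈ W
#2 (-1, -1, -1, 0): internal (-0.29289, 0.29289); octagon support 0.41421 vs apothem 0.8 → ∈ W
#3 (-2, -2, -2, -2): internal (-2.00000, -0.82843); octagon support 2.00000 vs apothem 0.8 → ∉ W

1, 2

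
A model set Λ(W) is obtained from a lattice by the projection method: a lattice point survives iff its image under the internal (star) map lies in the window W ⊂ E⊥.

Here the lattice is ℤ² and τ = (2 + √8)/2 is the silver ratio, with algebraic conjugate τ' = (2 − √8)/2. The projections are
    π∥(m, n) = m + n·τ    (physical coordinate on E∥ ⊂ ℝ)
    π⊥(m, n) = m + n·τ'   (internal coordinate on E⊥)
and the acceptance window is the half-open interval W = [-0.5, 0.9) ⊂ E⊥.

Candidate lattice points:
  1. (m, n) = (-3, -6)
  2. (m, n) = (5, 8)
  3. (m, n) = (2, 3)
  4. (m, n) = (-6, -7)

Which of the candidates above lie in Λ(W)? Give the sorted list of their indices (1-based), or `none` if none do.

τ' = (2−√8)/2 ≈ -0.41421.
[1] lift (-3,-6): star map gives -0.51472; window check -0.5 ≤ -0.51472 < 0.9 is false → out
[2] lift (5,8): star map gives 1.68629; window check -0.5 ≤ 1.68629 < 0.9 is false → out
[3] lift (2,3): star map gives 0.75736; window check -0.5 ≤ 0.75736 < 0.9 is true → IN Λ
[4] lift (-6,-7): star map gives -3.10051; window check -0.5 ≤ -3.10051 < 0.9 is false → out

3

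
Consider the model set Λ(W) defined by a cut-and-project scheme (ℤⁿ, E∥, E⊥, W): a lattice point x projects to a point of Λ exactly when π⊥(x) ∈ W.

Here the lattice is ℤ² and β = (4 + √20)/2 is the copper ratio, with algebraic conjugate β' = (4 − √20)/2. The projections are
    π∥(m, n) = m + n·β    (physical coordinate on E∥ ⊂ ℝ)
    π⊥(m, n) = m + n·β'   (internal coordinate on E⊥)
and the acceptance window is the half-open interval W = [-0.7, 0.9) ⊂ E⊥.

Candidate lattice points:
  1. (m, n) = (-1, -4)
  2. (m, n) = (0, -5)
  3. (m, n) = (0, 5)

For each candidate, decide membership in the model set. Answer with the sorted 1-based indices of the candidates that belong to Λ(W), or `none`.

Compute β' = (4−√20)/2 = -0.236068, so π⊥(m,n) = m -0.236068·n.
#1 (-1,-4): internal coord -1 + (-4)·β' = -0.055728; -0.055728 ∈ [-0.7, 0.9) → IN Λ
#2 (0,-5): internal coord 0 + (-5)·β' = +1.180340; +1.180340 ∉ [-0.7, 0.9) → out
#3 (0,5): internal coord 0 + (5)·β' = -1.180340; -1.180340 ∉ [-0.7, 0.9) → out

1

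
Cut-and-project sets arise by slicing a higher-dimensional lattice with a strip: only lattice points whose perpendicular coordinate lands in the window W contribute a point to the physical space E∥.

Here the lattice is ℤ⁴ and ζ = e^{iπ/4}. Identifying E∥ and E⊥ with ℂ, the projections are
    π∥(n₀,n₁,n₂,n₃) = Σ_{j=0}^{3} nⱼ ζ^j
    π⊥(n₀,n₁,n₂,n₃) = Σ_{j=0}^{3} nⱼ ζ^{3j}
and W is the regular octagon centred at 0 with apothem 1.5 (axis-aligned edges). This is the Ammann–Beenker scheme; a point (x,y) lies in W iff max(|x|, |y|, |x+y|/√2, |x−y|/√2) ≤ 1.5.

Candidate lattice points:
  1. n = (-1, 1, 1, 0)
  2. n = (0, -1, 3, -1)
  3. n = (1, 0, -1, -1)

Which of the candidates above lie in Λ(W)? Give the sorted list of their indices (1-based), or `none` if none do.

3

With ζ = e^{iπ/4} the internal vectors are ζ^0,ζ^3,ζ^6,ζ^9.
#1 (-1, 1, 1, 0): internal (-1.70711, -0.29289); octagon support 1.70711 vs apothem 1.5 → ∉ W
#2 (0, -1, 3, -1): internal (0.00000, -4.41421); octagon support 4.41421 vs apothem 1.5 → ∉ W
#3 (1, 0, -1, -1): internal (0.29289, 0.29289); octagon support 0.41421 vs apothem 1.5 → ∈ W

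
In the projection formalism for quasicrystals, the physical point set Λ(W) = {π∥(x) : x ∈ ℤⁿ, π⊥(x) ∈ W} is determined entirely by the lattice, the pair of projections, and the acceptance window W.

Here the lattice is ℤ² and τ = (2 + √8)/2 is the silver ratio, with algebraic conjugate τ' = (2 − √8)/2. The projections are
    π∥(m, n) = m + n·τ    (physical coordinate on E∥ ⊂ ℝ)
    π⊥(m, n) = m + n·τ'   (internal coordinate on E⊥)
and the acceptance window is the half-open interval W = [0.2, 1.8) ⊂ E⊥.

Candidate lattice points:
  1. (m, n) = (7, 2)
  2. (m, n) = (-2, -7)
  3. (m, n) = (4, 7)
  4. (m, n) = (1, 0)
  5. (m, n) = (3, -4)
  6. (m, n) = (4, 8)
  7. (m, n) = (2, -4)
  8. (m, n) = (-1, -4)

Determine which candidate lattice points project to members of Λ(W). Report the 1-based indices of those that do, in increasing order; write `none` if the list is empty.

2, 3, 4, 6, 8

Compute τ' = (2−√8)/2 = -0.41421, so π⊥(m,n) = m -0.41421·n.
#1 (7,2): internal coord 7 + (2)·τ' = +6.17157; +6.17157 ∉ [0.2, 1.8) → out
#2 (-2,-7): internal coord -2 + (-7)·τ' = +0.89949; +0.89949 ∈ [0.2, 1.8) → IN Λ
#3 (4,7): internal coord 4 + (7)·τ' = +1.10051; +1.10051 ∈ [0.2, 1.8) → IN Λ
#4 (1,0): internal coord 1 + (0)·τ' = +1.00000; +1.00000 ∈ [0.2, 1.8) → IN Λ
#5 (3,-4): internal coord 3 + (-4)·τ' = +4.65685; +4.65685 ∉ [0.2, 1.8) → out
#6 (4,8): internal coord 4 + (8)·τ' = +0.68629; +0.68629 ∈ [0.2, 1.8) → IN Λ
#7 (2,-4): internal coord 2 + (-4)·τ' = +3.65685; +3.65685 ∉ [0.2, 1.8) → out
#8 (-1,-4): internal coord -1 + (-4)·τ' = +0.65685; +0.65685 ∈ [0.2, 1.8) → IN Λ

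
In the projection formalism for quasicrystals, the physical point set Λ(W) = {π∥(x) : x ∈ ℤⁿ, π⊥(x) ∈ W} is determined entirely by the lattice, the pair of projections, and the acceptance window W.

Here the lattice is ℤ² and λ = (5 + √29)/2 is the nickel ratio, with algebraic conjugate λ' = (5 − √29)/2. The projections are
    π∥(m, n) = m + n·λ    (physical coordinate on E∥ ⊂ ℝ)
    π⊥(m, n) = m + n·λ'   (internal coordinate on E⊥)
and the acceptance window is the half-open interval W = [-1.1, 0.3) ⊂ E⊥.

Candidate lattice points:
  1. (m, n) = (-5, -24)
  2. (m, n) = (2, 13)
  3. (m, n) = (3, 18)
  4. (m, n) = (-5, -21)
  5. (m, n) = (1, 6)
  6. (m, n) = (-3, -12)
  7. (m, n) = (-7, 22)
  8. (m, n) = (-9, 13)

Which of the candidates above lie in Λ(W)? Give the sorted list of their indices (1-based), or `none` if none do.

1, 2, 3, 4, 5, 6

λ' = (5−√29)/2 ≈ -0.19258.
candidate 1: (m,n)=(-5,-24) → π∥ = -5-24·λ ≈ -129.62198, π⊥ = -5-24·λ' ≈ -0.37802 ∈ [-1.1, 0.3) ⇒ IN Λ
candidate 2: (m,n)=(2,13) → π∥ = 2+13·λ ≈ 69.50357, π⊥ = 2+13·λ' ≈ -0.50357 ∈ [-1.1, 0.3) ⇒ IN Λ
candidate 3: (m,n)=(3,18) → π∥ = 3+18·λ ≈ 96.46648, π⊥ = 3+18·λ' ≈ -0.46648 ∈ [-1.1, 0.3) ⇒ IN Λ
candidate 4: (m,n)=(-5,-21) → π∥ = -5-21·λ ≈ -114.04423, π⊥ = -5-21·λ' ≈ -0.95577 ∈ [-1.1, 0.3) ⇒ IN Λ
candidate 5: (m,n)=(1,6) → π∥ = 1+6·λ ≈ 32.15549, π⊥ = 1+6·λ' ≈ -0.15549 ∈ [-1.1, 0.3) ⇒ IN Λ
candidate 6: (m,n)=(-3,-12) → π∥ = -3-12·λ ≈ -65.31099, π⊥ = -3-12·λ' ≈ -0.68901 ∈ [-1.1, 0.3) ⇒ IN Λ
candidate 7: (m,n)=(-7,22) → π∥ = -7+22·λ ≈ 107.23681, π⊥ = -7+22·λ' ≈ -11.23681 ∉ [-1.1, 0.3) ⇒ out
candidate 8: (m,n)=(-9,13) → π∥ = -9+13·λ ≈ 58.50357, π⊥ = -9+13·λ' ≈ -11.50357 ∉ [-1.1, 0.3) ⇒ out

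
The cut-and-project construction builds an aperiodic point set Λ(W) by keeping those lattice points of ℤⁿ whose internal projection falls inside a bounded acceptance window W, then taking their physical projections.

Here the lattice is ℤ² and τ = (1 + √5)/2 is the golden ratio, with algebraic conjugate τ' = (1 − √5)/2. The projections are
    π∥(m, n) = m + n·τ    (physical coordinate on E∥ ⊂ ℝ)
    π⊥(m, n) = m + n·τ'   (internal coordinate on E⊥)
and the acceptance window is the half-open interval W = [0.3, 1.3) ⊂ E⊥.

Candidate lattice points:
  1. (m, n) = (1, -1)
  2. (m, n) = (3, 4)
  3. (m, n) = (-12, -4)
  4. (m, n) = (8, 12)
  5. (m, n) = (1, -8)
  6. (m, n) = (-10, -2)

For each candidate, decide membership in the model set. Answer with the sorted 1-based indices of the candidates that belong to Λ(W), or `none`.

2, 4

Compute τ' = (1−√5)/2 = -0.6180, so π⊥(m,n) = m -0.6180·n.
#1 (1,-1): internal coord 1 + (-1)·τ' = +1.6180; +1.6180 ∉ [0.3, 1.3) → out
#2 (3,4): internal coord 3 + (4)·τ' = +0.5279; +0.5279 ∈ [0.3, 1.3) → IN Λ
#3 (-12,-4): internal coord -12 + (-4)·τ' = -9.5279; -9.5279 ∉ [0.3, 1.3) → out
#4 (8,12): internal coord 8 + (12)·τ' = +0.5836; +0.5836 ∈ [0.3, 1.3) → IN Λ
#5 (1,-8): internal coord 1 + (-8)·τ' = +5.9443; +5.9443 ∉ [0.3, 1.3) → out
#6 (-10,-2): internal coord -10 + (-2)·τ' = -8.7639; -8.7639 ∉ [0.3, 1.3) → out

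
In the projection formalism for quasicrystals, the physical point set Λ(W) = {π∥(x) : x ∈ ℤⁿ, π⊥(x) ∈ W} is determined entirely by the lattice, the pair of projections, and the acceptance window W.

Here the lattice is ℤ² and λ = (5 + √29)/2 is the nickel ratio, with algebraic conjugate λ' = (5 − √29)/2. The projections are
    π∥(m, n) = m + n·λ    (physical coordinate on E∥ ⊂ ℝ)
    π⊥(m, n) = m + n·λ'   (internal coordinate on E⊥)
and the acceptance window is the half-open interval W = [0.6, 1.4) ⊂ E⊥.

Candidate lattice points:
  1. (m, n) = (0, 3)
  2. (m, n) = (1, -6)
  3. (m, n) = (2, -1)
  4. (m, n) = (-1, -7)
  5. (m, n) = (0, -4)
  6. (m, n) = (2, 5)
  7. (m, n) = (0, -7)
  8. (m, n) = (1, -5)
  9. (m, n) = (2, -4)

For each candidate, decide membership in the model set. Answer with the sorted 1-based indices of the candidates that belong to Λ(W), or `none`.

5, 6, 7

λ' = (5−√29)/2 ≈ -0.1926.
#1 (0,3): internal coord 0 + (3)·λ' = -0.5777; -0.5777 ∉ [0.6, 1.4) → out
#2 (1,-6): internal coord 1 + (-6)·λ' = +2.1555; +2.1555 ∉ [0.6, 1.4) → out
#3 (2,-1): internal coord 2 + (-1)·λ' = +2.1926; +2.1926 ∉ [0.6, 1.4) → out
#4 (-1,-7): internal coord -1 + (-7)·λ' = +0.3481; +0.3481 ∉ [0.6, 1.4) → out
#5 (0,-4): internal coord 0 + (-4)·λ' = +0.7703; +0.7703 ∈ [0.6, 1.4) → IN Λ
#6 (2,5): internal coord 2 + (5)·λ' = +1.0371; +1.0371 ∈ [0.6, 1.4) → IN Λ
#7 (0,-7): internal coord 0 + (-7)·λ' = +1.3481; +1.3481 ∈ [0.6, 1.4) → IN Λ
#8 (1,-5): internal coord 1 + (-5)·λ' = +1.9629; +1.9629 ∉ [0.6, 1.4) → out
#9 (2,-4): internal coord 2 + (-4)·λ' = +2.7703; +2.7703 ∉ [0.6, 1.4) → out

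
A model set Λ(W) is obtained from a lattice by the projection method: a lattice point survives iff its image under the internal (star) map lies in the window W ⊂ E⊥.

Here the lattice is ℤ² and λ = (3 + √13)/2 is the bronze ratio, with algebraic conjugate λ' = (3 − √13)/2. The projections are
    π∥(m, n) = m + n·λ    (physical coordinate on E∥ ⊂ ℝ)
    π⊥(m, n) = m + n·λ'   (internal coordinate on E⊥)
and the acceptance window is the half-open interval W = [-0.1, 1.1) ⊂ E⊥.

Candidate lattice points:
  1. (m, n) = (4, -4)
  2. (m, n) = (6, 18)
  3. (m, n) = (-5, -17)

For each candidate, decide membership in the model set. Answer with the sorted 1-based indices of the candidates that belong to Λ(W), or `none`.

2, 3

Numerically λ ≈ 3.30278 and λ' = −1/λ ≈ -0.30278.
candidate 1: (m,n)=(4,-4) → π∥ = 4-4·λ ≈ -9.21110, π⊥ = 4-4·λ' ≈ 5.21110 ∉ [-0.1, 1.1) ⇒ out
candidate 2: (m,n)=(6,18) → π∥ = 6+18·λ ≈ 65.44996, π⊥ = 6+18·λ' ≈ 0.55004 ∈ [-0.1, 1.1) ⇒ IN Λ
candidate 3: (m,n)=(-5,-17) → π∥ = -5-17·λ ≈ -61.14719, π⊥ = -5-17·λ' ≈ 0.14719 ∈ [-0.1, 1.1) ⇒ IN Λ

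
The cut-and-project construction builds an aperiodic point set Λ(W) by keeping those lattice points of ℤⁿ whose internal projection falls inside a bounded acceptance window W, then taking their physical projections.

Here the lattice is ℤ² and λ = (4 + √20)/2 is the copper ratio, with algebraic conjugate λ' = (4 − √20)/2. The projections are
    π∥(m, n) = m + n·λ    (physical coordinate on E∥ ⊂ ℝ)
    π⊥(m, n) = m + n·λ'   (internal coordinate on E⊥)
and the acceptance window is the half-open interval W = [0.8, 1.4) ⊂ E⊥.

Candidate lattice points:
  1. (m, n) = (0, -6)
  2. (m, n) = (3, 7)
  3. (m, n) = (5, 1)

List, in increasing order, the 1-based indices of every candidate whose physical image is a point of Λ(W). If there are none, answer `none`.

Compute λ' = (4−√20)/2 = -0.2361, so π⊥(m,n) = m -0.2361·n.
candidate 1: (m,n)=(0,-6) → π∥ = 0-6·λ ≈ -25.4164, π⊥ = 0-6·λ' ≈ 1.4164 ∉ [0.8, 1.4) ⇒ out
candidate 2: (m,n)=(3,7) → π∥ = 3+7·λ ≈ 32.6525, π⊥ = 3+7·λ' ≈ 1.3475 ∈ [0.8, 1.4) ⇒ IN Λ
candidate 3: (m,n)=(5,1) → π∥ = 5+1·λ ≈ 9.2361, π⊥ = 5+1·λ' ≈ 4.7639 ∉ [0.8, 1.4) ⇒ out

2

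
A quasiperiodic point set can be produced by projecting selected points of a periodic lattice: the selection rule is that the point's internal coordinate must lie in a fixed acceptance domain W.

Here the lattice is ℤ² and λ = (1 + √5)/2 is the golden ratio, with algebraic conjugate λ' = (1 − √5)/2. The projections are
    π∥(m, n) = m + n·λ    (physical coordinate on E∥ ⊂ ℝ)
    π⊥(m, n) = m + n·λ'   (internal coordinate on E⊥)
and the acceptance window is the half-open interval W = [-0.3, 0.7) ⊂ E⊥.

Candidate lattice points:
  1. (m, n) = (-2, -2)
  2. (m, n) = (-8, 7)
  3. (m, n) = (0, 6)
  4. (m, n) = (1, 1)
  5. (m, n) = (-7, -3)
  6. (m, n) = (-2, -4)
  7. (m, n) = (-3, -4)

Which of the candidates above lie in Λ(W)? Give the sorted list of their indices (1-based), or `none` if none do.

4, 6

Compute λ' = (1−√5)/2 = -0.6180, so π⊥(m,n) = m -0.6180·n.
#1 (-2,-2): internal coord -2 + (-2)·λ' = -0.7639; -0.7639 ∉ [-0.3, 0.7) → out
#2 (-8,7): internal coord -8 + (7)·λ' = -12.3262; -12.3262 ∉ [-0.3, 0.7) → out
#3 (0,6): internal coord 0 + (6)·λ' = -3.7082; -3.7082 ∉ [-0.3, 0.7) → out
#4 (1,1): internal coord 1 + (1)·λ' = +0.3820; +0.3820 ∈ [-0.3, 0.7) → IN Λ
#5 (-7,-3): internal coord -7 + (-3)·λ' = -5.1459; -5.1459 ∉ [-0.3, 0.7) → out
#6 (-2,-4): internal coord -2 + (-4)·λ' = +0.4721; +0.4721 ∈ [-0.3, 0.7) → IN Λ
#7 (-3,-4): internal coord -3 + (-4)·λ' = -0.5279; -0.5279 ∉ [-0.3, 0.7) → out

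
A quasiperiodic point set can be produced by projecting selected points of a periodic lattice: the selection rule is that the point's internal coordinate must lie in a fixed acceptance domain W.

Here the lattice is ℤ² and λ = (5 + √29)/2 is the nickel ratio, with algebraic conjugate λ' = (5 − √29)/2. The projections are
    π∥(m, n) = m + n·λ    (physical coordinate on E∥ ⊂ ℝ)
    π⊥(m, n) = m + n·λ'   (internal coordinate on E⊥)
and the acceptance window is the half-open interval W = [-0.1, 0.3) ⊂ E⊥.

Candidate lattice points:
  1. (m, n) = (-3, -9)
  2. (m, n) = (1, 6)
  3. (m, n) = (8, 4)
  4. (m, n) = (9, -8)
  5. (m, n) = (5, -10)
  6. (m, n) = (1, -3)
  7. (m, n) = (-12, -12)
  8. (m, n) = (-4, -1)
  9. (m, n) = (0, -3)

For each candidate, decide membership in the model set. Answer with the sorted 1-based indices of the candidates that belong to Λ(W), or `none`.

Numerically λ ≈ 5.1926 and λ' = −1/λ ≈ -0.1926.
candidate 1: (m,n)=(-3,-9) → π∥ = -3-9·λ ≈ -49.7332, π⊥ = -3-9·λ' ≈ -1.2668 ∉ [-0.1, 0.3) ⇒ out
candidate 2: (m,n)=(1,6) → π∥ = 1+6·λ ≈ 32.1555, π⊥ = 1+6·λ' ≈ -0.1555 ∉ [-0.1, 0.3) ⇒ out
candidate 3: (m,n)=(8,4) → π∥ = 8+4·λ ≈ 28.7703, π⊥ = 8+4·λ' ≈ 7.2297 ∉ [-0.1, 0.3) ⇒ out
candidate 4: (m,n)=(9,-8) → π∥ = 9-8·λ ≈ -32.5407, π⊥ = 9-8·λ' ≈ 10.5407 ∉ [-0.1, 0.3) ⇒ out
candidate 5: (m,n)=(5,-10) → π∥ = 5-10·λ ≈ -46.9258, π⊥ = 5-10·λ' ≈ 6.9258 ∉ [-0.1, 0.3) ⇒ out
candidate 6: (m,n)=(1,-3) → π∥ = 1-3·λ ≈ -14.5777, π⊥ = 1-3·λ' ≈ 1.5777 ∉ [-0.1, 0.3) ⇒ out
candidate 7: (m,n)=(-12,-12) → π∥ = -12-12·λ ≈ -74.3110, π⊥ = -12-12·λ' ≈ -9.6890 ∉ [-0.1, 0.3) ⇒ out
candidate 8: (m,n)=(-4,-1) → π∥ = -4-1·λ ≈ -9.1926, π⊥ = -4-1·λ' ≈ -3.8074 ∉ [-0.1, 0.3) ⇒ out
candidate 9: (m,n)=(0,-3) → π∥ = 0-3·λ ≈ -15.5777, π⊥ = 0-3·λ' ≈ 0.5777 ∉ [-0.1, 0.3) ⇒ out

none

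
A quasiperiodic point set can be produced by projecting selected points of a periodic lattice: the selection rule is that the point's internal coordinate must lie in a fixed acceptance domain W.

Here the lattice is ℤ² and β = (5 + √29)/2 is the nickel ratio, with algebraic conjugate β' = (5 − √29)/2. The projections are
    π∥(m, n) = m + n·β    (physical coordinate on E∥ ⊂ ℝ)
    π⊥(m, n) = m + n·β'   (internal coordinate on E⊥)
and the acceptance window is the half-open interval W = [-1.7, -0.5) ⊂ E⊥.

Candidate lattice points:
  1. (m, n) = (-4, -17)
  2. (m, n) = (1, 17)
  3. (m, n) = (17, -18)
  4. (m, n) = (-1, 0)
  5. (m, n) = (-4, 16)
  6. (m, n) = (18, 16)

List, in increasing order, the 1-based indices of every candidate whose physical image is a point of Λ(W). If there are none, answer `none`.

1, 4

Numerically β ≈ 5.19258 and β' = −1/β ≈ -0.19258.
candidate 1: (m,n)=(-4,-17) → π∥ = -4-17·β ≈ -92.27390, π⊥ = -4-17·β' ≈ -0.72610 ∈ [-1.7, -0.5) ⇒ IN Λ
candidate 2: (m,n)=(1,17) → π∥ = 1+17·β ≈ 89.27390, π⊥ = 1+17·β' ≈ -2.27390 ∉ [-1.7, -0.5) ⇒ out
candidate 3: (m,n)=(17,-18) → π∥ = 17-18·β ≈ -76.46648, π⊥ = 17-18·β' ≈ 20.46648 ∉ [-1.7, -0.5) ⇒ out
candidate 4: (m,n)=(-1,0) → π∥ = -1+0·β ≈ -1.00000, π⊥ = -1+0·β' ≈ -1.00000 ∈ [-1.7, -0.5) ⇒ IN Λ
candidate 5: (m,n)=(-4,16) → π∥ = -4+16·β ≈ 79.08132, π⊥ = -4+16·β' ≈ -7.08132 ∉ [-1.7, -0.5) ⇒ out
candidate 6: (m,n)=(18,16) → π∥ = 18+16·β ≈ 101.08132, π⊥ = 18+16·β' ≈ 14.91868 ∉ [-1.7, -0.5) ⇒ out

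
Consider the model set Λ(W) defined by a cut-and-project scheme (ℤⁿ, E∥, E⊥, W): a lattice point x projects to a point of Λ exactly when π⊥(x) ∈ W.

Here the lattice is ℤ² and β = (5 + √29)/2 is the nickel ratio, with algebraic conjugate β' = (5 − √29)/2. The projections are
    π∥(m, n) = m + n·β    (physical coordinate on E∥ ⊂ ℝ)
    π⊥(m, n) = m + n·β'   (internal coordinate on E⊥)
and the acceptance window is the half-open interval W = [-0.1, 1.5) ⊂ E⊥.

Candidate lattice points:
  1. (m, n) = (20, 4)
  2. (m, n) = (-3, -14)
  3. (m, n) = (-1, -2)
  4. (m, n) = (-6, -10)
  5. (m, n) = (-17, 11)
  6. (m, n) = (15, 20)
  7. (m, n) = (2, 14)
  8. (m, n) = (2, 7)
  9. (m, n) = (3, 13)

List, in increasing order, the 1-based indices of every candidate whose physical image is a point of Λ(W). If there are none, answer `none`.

Numerically β ≈ 5.19258 and β' = −1/β ≈ -0.19258.
#1 (20,4): internal coord 20 + (4)·β' = +19.22967; +19.22967 ∉ [-0.1, 1.5) → out
#2 (-3,-14): internal coord -3 + (-14)·β' = -0.30385; -0.30385 ∉ [-0.1, 1.5) → out
#3 (-1,-2): internal coord -1 + (-2)·β' = -0.61484; -0.61484 ∉ [-0.1, 1.5) → out
#4 (-6,-10): internal coord -6 + (-10)·β' = -4.07418; -4.07418 ∉ [-0.1, 1.5) → out
#5 (-17,11): internal coord -17 + (11)·β' = -19.11841; -19.11841 ∉ [-0.1, 1.5) → out
#6 (15,20): internal coord 15 + (20)·β' = +11.14835; +11.14835 ∉ [-0.1, 1.5) → out
#7 (2,14): internal coord 2 + (14)·β' = -0.69615; -0.69615 ∉ [-0.1, 1.5) → out
#8 (2,7): internal coord 2 + (7)·β' = +0.65192; +0.65192 ∈ [-0.1, 1.5) → IN Λ
#9 (3,13): internal coord 3 + (13)·β' = +0.49643; +0.49643 ∈ [-0.1, 1.5) → IN Λ

8, 9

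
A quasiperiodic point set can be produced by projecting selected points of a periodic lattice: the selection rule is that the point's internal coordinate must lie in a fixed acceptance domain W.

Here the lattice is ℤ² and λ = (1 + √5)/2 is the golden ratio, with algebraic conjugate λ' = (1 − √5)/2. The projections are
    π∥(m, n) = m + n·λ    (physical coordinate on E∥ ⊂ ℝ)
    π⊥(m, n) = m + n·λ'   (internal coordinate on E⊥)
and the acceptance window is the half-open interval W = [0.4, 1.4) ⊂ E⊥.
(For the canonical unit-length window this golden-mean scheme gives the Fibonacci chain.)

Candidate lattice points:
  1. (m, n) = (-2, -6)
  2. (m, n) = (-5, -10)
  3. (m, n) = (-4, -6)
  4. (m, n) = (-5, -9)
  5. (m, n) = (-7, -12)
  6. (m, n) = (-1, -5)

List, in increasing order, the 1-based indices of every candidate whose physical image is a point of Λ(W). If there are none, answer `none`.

2, 4, 5

Numerically λ ≈ 1.6180 and λ' = −1/λ ≈ -0.6180.
candidate 1: (m,n)=(-2,-6) → π∥ = -2-6·λ ≈ -11.7082, π⊥ = -2-6·λ' ≈ 1.7082 ∉ [0.4, 1.4) ⇒ out
candidate 2: (m,n)=(-5,-10) → π∥ = -5-10·λ ≈ -21.1803, π⊥ = -5-10·λ' ≈ 1.1803 ∈ [0.4, 1.4) ⇒ IN Λ
candidate 3: (m,n)=(-4,-6) → π∥ = -4-6·λ ≈ -13.7082, π⊥ = -4-6·λ' ≈ -0.2918 ∉ [0.4, 1.4) ⇒ out
candidate 4: (m,n)=(-5,-9) → π∥ = -5-9·λ ≈ -19.5623, π⊥ = -5-9·λ' ≈ 0.5623 ∈ [0.4, 1.4) ⇒ IN Λ
candidate 5: (m,n)=(-7,-12) → π∥ = -7-12·λ ≈ -26.4164, π⊥ = -7-12·λ' ≈ 0.4164 ∈ [0.4, 1.4) ⇒ IN Λ
candidate 6: (m,n)=(-1,-5) → π∥ = -1-5·λ ≈ -9.0902, π⊥ = -1-5·λ' ≈ 2.0902 ∉ [0.4, 1.4) ⇒ out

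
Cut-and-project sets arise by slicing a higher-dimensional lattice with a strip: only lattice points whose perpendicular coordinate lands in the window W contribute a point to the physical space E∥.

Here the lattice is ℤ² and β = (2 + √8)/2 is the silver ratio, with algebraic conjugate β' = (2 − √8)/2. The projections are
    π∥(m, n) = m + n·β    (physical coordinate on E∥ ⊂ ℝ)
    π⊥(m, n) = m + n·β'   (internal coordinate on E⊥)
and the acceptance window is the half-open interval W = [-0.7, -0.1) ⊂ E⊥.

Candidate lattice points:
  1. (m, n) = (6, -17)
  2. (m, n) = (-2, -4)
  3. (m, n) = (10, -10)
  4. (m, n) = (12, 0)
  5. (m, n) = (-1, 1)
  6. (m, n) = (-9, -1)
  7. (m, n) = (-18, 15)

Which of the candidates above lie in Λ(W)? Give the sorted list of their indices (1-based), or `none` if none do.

2

Compute β' = (2−√8)/2 = -0.41421, so π⊥(m,n) = m -0.41421·n.
#1 (6,-17): internal coord 6 + (-17)·β' = +13.04163; +13.04163 ∉ [-0.7, -0.1) → out
#2 (-2,-4): internal coord -2 + (-4)·β' = -0.34315; -0.34315 ∈ [-0.7, -0.1) → IN Λ
#3 (10,-10): internal coord 10 + (-10)·β' = +14.14214; +14.14214 ∉ [-0.7, -0.1) → out
#4 (12,0): internal coord 12 + (0)·β' = +12.00000; +12.00000 ∉ [-0.7, -0.1) → out
#5 (-1,1): internal coord -1 + (1)·β' = -1.41421; -1.41421 ∉ [-0.7, -0.1) → out
#6 (-9,-1): internal coord -9 + (-1)·β' = -8.58579; -8.58579 ∉ [-0.7, -0.1) → out
#7 (-18,15): internal coord -18 + (15)·β' = -24.21320; -24.21320 ∉ [-0.7, -0.1) → out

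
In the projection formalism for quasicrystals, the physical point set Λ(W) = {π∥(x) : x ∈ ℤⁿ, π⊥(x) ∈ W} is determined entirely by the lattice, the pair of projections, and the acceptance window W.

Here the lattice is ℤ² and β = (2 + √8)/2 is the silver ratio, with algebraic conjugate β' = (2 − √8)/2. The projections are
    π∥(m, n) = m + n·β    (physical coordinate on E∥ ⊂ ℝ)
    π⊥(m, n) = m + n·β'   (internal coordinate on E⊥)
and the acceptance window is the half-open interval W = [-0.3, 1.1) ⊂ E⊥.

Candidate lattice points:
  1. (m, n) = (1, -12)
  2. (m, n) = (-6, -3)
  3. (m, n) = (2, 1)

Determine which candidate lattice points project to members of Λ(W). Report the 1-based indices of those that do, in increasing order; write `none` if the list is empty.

Numerically β ≈ 2.41421 and β' = −1/β ≈ -0.41421.
candidate 1: (m,n)=(1,-12) → π∥ = 1-12·β ≈ -27.97056, π⊥ = 1-12·β' ≈ 5.97056 ∉ [-0.3, 1.1) ⇒ out
candidate 2: (m,n)=(-6,-3) → π∥ = -6-3·β ≈ -13.24264, π⊥ = -6-3·β' ≈ -4.75736 ∉ [-0.3, 1.1) ⇒ out
candidate 3: (m,n)=(2,1) → π∥ = 2+1·β ≈ 4.41421, π⊥ = 2+1·β' ≈ 1.58579 ∉ [-0.3, 1.1) ⇒ out

none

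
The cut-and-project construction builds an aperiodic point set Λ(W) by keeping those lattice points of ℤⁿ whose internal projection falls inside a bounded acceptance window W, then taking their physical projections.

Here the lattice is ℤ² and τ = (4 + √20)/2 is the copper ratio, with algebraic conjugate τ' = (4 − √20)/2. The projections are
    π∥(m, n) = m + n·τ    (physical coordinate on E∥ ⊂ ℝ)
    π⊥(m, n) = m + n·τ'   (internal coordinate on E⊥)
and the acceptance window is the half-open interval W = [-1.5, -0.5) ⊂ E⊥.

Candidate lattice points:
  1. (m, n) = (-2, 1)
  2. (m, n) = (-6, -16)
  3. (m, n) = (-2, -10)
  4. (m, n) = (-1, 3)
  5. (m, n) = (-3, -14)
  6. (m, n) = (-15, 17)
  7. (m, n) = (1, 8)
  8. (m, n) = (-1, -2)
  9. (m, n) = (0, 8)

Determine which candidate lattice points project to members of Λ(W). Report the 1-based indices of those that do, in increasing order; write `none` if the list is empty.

7, 8

Compute τ' = (4−√20)/2 = -0.2361, so π⊥(m,n) = m -0.2361·n.
#1 (-2,1): internal coord -2 + (1)·τ' = -2.2361; -2.2361 ∉ [-1.5, -0.5) → out
#2 (-6,-16): internal coord -6 + (-16)·τ' = -2.2229; -2.2229 ∉ [-1.5, -0.5) → out
#3 (-2,-10): internal coord -2 + (-10)·τ' = +0.3607; +0.3607 ∉ [-1.5, -0.5) → out
#4 (-1,3): internal coord -1 + (3)·τ' = -1.7082; -1.7082 ∉ [-1.5, -0.5) → out
#5 (-3,-14): internal coord -3 + (-14)·τ' = +0.3050; +0.3050 ∉ [-1.5, -0.5) → out
#6 (-15,17): internal coord -15 + (17)·τ' = -19.0132; -19.0132 ∉ [-1.5, -0.5) → out
#7 (1,8): internal coord 1 + (8)·τ' = -0.8885; -0.8885 ∈ [-1.5, -0.5) → IN Λ
#8 (-1,-2): internal coord -1 + (-2)·τ' = -0.5279; -0.5279 ∈ [-1.5, -0.5) → IN Λ
#9 (0,8): internal coord 0 + (8)·τ' = -1.8885; -1.8885 ∉ [-1.5, -0.5) → out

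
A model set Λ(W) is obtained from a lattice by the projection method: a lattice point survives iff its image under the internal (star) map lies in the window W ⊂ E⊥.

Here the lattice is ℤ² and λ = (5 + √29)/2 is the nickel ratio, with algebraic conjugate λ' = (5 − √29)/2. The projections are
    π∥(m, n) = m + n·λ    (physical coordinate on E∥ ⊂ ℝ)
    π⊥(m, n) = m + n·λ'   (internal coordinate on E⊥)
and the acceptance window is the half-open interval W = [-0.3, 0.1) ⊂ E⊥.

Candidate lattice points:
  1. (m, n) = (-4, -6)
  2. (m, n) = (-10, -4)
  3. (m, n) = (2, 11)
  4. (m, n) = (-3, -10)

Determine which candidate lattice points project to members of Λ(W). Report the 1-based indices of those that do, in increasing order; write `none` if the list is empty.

3

λ' = (5−√29)/2 ≈ -0.1926.
#1 (-4,-6): internal coord -4 + (-6)·λ' = -2.8445; -2.8445 ∉ [-0.3, 0.1) → out
#2 (-10,-4): internal coord -10 + (-4)·λ' = -9.2297; -9.2297 ∉ [-0.3, 0.1) → out
#3 (2,11): internal coord 2 + (11)·λ' = -0.1184; -0.1184 ∈ [-0.3, 0.1) → IN Λ
#4 (-3,-10): internal coord -3 + (-10)·λ' = -1.0742; -1.0742 ∉ [-0.3, 0.1) → out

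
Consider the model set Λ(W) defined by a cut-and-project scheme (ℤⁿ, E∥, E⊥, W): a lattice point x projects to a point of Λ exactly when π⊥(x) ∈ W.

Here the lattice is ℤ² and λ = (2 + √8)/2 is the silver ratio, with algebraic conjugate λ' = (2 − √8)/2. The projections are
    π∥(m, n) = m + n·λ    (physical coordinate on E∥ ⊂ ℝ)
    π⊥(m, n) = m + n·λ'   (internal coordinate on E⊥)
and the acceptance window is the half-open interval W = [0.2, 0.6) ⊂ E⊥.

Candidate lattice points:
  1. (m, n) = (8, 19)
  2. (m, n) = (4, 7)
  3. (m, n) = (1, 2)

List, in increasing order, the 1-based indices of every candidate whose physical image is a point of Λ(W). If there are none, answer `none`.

Compute λ' = (2−√8)/2 = -0.4142, so π⊥(m,n) = m -0.4142·n.
#1 (8,19): internal coord 8 + (19)·λ' = +0.1299; +0.1299 ∉ [0.2, 0.6) → out
#2 (4,7): internal coord 4 + (7)·λ' = +1.1005; +1.1005 ∉ [0.2, 0.6) → out
#3 (1,2): internal coord 1 + (2)·λ' = +0.1716; +0.1716 ∉ [0.2, 0.6) → out

none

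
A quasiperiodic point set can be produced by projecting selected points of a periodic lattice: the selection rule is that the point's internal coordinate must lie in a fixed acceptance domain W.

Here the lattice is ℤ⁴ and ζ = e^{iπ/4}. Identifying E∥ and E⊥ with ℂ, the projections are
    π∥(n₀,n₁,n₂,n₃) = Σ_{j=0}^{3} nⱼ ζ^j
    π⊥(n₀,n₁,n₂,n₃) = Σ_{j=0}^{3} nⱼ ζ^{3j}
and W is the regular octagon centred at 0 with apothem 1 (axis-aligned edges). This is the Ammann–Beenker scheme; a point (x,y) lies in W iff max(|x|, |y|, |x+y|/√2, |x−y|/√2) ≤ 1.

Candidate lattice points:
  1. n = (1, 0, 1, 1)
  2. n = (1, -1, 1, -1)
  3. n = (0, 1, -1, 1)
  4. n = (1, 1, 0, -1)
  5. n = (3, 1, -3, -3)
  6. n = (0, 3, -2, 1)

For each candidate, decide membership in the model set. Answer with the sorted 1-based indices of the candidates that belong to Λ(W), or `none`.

π⊥(n) = n₀ + n₁ζ³ + n₂ζ⁶ + n₃ζ⁹ where ζ = e^{iπ/4}.
candidate 1: n = (1, 0, 1, 1) → π⊥ ≈ (+1.707107, -0.292893); max(|x|,|y|,|x±y|/√2) = 1.707107 > 1 ⇒ ∉ W
candidate 2: n = (1, -1, 1, -1) → π⊥ ≈ (+1.000000, -2.414214); max(|x|,|y|,|x±y|/√2) = 2.414214 > 1 ⇒ ∉ W
candidate 3: n = (0, 1, -1, 1) → π⊥ ≈ (+0.000000, +2.414214); max(|x|,|y|,|x±y|/√2) = 2.414214 > 1 ⇒ ∉ W
candidate 4: n = (1, 1, 0, -1) → π⊥ ≈ (-0.414214, +0.000000); max(|x|,|y|,|x±y|/√2) = 0.414214 ≤ 1 ⇒ ∈ W
candidate 5: n = (3, 1, -3, -3) → π⊥ ≈ (+0.171573, +1.585786); max(|x|,|y|,|x±y|/√2) = 1.585786 > 1 ⇒ ∉ W
candidate 6: n = (0, 3, -2, 1) → π⊥ ≈ (-1.414214, +4.828427); max(|x|,|y|,|x±y|/√2) = 4.828427 > 1 ⇒ ∉ W

4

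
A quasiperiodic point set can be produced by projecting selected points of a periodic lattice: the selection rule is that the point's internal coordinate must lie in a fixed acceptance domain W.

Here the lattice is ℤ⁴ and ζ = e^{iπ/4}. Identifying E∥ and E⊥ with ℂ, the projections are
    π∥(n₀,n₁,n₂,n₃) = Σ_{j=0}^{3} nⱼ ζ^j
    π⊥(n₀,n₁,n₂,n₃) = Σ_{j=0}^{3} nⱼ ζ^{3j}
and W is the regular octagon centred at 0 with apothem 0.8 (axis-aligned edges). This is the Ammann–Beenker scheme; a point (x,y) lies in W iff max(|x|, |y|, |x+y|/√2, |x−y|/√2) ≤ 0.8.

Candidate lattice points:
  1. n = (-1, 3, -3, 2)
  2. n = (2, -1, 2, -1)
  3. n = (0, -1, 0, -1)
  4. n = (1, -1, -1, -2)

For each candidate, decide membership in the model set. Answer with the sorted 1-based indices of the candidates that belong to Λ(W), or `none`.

Internal map: ζ^{3j} for j=0..3 gives (1,0), (−√2/2,√2/2), (0,−1), (√2/2,√2/2).
#1 (-1, 3, -3, 2): internal (-1.707107, 6.535534); octagon support 6.535534 vs apothem 0.8 → ∉ W
#2 (2, -1, 2, -1): internal (2.000000, -3.414214); octagon support 3.828427 vs apothem 0.8 → ∉ W
#3 (0, -1, 0, -1): internal (0.000000, -1.414214); octagon support 1.414214 vs apothem 0.8 → ∉ W
#4 (1, -1, -1, -2): internal (0.292893, -1.121320); octagon support 1.121320 vs apothem 0.8 → ∉ W

none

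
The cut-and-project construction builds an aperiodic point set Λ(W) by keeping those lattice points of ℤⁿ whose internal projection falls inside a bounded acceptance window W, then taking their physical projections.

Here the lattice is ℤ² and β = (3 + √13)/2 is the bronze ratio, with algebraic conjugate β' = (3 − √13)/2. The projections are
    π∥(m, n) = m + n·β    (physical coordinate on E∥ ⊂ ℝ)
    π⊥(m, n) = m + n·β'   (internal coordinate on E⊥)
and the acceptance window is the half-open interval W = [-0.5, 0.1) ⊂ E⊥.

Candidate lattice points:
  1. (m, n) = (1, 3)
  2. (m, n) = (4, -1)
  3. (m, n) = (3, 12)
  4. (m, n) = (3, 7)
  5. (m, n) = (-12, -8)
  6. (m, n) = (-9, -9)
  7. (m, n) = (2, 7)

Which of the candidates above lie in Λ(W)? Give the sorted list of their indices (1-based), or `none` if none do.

β' = (3−√13)/2 ≈ -0.302776.
candidate 1: (m,n)=(1,3) → π∥ = 1+3·β ≈ 10.908327, π⊥ = 1+3·β' ≈ 0.091673 ∈ [-0.5, 0.1) ⇒ IN Λ
candidate 2: (m,n)=(4,-1) → π∥ = 4-1·β ≈ 0.697224, π⊥ = 4-1·β' ≈ 4.302776 ∉ [-0.5, 0.1) ⇒ out
candidate 3: (m,n)=(3,12) → π∥ = 3+12·β ≈ 42.633308, π⊥ = 3+12·β' ≈ -0.633308 ∉ [-0.5, 0.1) ⇒ out
candidate 4: (m,n)=(3,7) → π∥ = 3+7·β ≈ 26.119429, π⊥ = 3+7·β' ≈ 0.880571 ∉ [-0.5, 0.1) ⇒ out
candidate 5: (m,n)=(-12,-8) → π∥ = -12-8·β ≈ -38.422205, π⊥ = -12-8·β' ≈ -9.577795 ∉ [-0.5, 0.1) ⇒ out
candidate 6: (m,n)=(-9,-9) → π∥ = -9-9·β ≈ -38.724981, π⊥ = -9-9·β' ≈ -6.275019 ∉ [-0.5, 0.1) ⇒ out
candidate 7: (m,n)=(2,7) → π∥ = 2+7·β ≈ 25.119429, π⊥ = 2+7·β' ≈ -0.119429 ∈ [-0.5, 0.1) ⇒ IN Λ

1, 7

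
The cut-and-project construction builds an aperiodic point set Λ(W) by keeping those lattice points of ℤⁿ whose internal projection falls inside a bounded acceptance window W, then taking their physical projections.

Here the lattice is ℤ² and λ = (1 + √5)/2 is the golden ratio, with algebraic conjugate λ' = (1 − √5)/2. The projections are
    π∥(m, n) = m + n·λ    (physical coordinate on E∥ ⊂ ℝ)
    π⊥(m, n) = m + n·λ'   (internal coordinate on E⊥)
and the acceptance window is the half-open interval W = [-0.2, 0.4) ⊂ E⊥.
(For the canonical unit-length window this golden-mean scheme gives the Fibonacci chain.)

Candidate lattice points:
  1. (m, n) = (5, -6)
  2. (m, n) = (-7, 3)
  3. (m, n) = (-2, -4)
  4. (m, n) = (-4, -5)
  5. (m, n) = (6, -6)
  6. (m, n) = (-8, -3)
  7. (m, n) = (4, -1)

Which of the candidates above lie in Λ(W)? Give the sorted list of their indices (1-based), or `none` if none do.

λ' = (1−√5)/2 ≈ -0.61803.
[1] lift (5,-6): star map gives 8.70820; window check -0.2 ≤ 8.70820 < 0.4 is false → out
[2] lift (-7,3): star map gives -8.85410; window check -0.2 ≤ -8.85410 < 0.4 is false → out
[3] lift (-2,-4): star map gives 0.47214; window check -0.2 ≤ 0.47214 < 0.4 is false → out
[4] lift (-4,-5): star map gives -0.90983; window check -0.2 ≤ -0.90983 < 0.4 is false → out
[5] lift (6,-6): star map gives 9.70820; window check -0.2 ≤ 9.70820 < 0.4 is false → out
[6] lift (-8,-3): star map gives -6.14590; window check -0.2 ≤ -6.14590 < 0.4 is false → out
[7] lift (4,-1): star map gives 4.61803; window check -0.2 ≤ 4.61803 < 0.4 is false → out

none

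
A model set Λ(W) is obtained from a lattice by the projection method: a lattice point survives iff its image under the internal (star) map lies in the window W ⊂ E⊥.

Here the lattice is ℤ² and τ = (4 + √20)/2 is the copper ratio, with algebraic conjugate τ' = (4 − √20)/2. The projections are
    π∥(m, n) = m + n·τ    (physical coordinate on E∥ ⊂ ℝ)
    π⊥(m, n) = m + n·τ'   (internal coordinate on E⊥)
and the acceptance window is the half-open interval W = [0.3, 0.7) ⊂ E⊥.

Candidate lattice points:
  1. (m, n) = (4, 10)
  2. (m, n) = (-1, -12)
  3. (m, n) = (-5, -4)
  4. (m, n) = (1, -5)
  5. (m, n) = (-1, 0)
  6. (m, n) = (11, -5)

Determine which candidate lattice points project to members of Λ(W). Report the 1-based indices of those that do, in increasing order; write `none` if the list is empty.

Numerically τ ≈ 4.236068 and τ' = −1/τ ≈ -0.236068.
[1] lift (4,10): star map gives 1.639320; window check 0.3 ≤ 1.639320 < 0.7 is false → out
[2] lift (-1,-12): star map gives 1.832816; window check 0.3 ≤ 1.832816 < 0.7 is false → out
[3] lift (-5,-4): star map gives -4.055728; window check 0.3 ≤ -4.055728 < 0.7 is false → out
[4] lift (1,-5): star map gives 2.180340; window check 0.3 ≤ 2.180340 < 0.7 is false → out
[5] lift (-1,0): star map gives -1.000000; window check 0.3 ≤ -1.000000 < 0.7 is false → out
[6] lift (11,-5): star map gives 12.180340; window check 0.3 ≤ 12.180340 < 0.7 is false → out

none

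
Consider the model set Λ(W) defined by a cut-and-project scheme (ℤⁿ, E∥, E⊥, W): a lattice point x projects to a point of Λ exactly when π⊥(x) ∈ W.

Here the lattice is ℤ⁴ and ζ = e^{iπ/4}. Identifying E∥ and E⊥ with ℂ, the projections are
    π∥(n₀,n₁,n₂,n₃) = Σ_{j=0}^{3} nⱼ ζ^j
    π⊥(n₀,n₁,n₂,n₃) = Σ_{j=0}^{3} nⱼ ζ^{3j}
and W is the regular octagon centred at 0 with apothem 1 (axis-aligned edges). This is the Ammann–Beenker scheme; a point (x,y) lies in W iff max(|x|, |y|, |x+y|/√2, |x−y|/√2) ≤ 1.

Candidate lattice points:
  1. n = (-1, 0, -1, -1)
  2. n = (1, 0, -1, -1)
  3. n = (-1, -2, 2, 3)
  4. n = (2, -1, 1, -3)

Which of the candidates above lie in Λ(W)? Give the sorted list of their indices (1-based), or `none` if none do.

With ζ = e^{iπ/4} the internal vectors are ζ^0,ζ^3,ζ^6,ζ^9.
#1 (-1, 0, -1, -1): internal (-1.7071, 0.2929); octagon support 1.7071 vs apothem 1 → ∉ W
#2 (1, 0, -1, -1): internal (0.2929, 0.2929); octagon support 0.4142 vs apothem 1 → ∈ W
#3 (-1, -2, 2, 3): internal (2.5355, -1.2929); octagon support 2.7071 vs apothem 1 → ∉ W
#4 (2, -1, 1, -3): internal (0.5858, -3.8284); octagon support 3.8284 vs apothem 1 → ∉ W

2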